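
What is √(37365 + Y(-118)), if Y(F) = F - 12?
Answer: √37235 ≈ 192.96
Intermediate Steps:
Y(F) = -12 + F
√(37365 + Y(-118)) = √(37365 + (-12 - 118)) = √(37365 - 130) = √37235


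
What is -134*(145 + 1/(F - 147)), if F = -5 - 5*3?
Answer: -3244676/167 ≈ -19429.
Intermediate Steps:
F = -20 (F = -5 - 15 = -20)
-134*(145 + 1/(F - 147)) = -134*(145 + 1/(-20 - 147)) = -134*(145 + 1/(-167)) = -134*(145 - 1/167) = -134*24214/167 = -3244676/167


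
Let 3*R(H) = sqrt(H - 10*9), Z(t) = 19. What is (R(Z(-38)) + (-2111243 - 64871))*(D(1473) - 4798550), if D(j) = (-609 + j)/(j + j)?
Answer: 5127115877477284/491 - 2356087906*I*sqrt(71)/1473 ≈ 1.0442e+13 - 1.3478e+7*I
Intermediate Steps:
D(j) = (-609 + j)/(2*j) (D(j) = (-609 + j)/((2*j)) = (-609 + j)*(1/(2*j)) = (-609 + j)/(2*j))
R(H) = sqrt(-90 + H)/3 (R(H) = sqrt(H - 10*9)/3 = sqrt(H - 90)/3 = sqrt(-90 + H)/3)
(R(Z(-38)) + (-2111243 - 64871))*(D(1473) - 4798550) = (sqrt(-90 + 19)/3 + (-2111243 - 64871))*((1/2)*(-609 + 1473)/1473 - 4798550) = (sqrt(-71)/3 - 2176114)*((1/2)*(1/1473)*864 - 4798550) = ((I*sqrt(71))/3 - 2176114)*(144/491 - 4798550) = (I*sqrt(71)/3 - 2176114)*(-2356087906/491) = (-2176114 + I*sqrt(71)/3)*(-2356087906/491) = 5127115877477284/491 - 2356087906*I*sqrt(71)/1473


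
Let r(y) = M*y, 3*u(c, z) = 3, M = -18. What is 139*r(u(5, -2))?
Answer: -2502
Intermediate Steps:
u(c, z) = 1 (u(c, z) = (1/3)*3 = 1)
r(y) = -18*y
139*r(u(5, -2)) = 139*(-18*1) = 139*(-18) = -2502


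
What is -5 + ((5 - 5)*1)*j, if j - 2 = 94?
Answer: -5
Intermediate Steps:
j = 96 (j = 2 + 94 = 96)
-5 + ((5 - 5)*1)*j = -5 + ((5 - 5)*1)*96 = -5 + (0*1)*96 = -5 + 0*96 = -5 + 0 = -5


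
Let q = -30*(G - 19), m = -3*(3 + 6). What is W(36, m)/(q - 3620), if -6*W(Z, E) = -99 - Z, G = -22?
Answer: -9/956 ≈ -0.0094142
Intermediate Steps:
m = -27 (m = -3*9 = -27)
q = 1230 (q = -30*(-22 - 19) = -30*(-41) = 1230)
W(Z, E) = 33/2 + Z/6 (W(Z, E) = -(-99 - Z)/6 = 33/2 + Z/6)
W(36, m)/(q - 3620) = (33/2 + (1/6)*36)/(1230 - 3620) = (33/2 + 6)/(-2390) = (45/2)*(-1/2390) = -9/956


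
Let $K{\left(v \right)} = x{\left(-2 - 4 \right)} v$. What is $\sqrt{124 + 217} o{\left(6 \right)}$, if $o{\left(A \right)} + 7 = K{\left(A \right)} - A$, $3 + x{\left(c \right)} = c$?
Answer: $- 67 \sqrt{341} \approx -1237.2$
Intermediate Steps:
$x{\left(c \right)} = -3 + c$
$K{\left(v \right)} = - 9 v$ ($K{\left(v \right)} = \left(-3 - 6\right) v = - 9 v$)
$o{\left(A \right)} = -7 - 10 A$
$\sqrt{124 + 217} o{\left(6 \right)} = \sqrt{124 + 217} \left(-7 - 60\right) = \sqrt{341} \left(-7 - 60\right) = \sqrt{341} \left(-67\right) = - 67 \sqrt{341}$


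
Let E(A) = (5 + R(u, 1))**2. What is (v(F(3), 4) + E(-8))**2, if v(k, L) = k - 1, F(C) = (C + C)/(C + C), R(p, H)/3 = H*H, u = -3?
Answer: 4096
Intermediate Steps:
R(p, H) = 3*H**2 (R(p, H) = 3*(H*H) = 3*H**2)
F(C) = 1 (F(C) = (2*C)/((2*C)) = (2*C)*(1/(2*C)) = 1)
E(A) = 64 (E(A) = (5 + 3*1**2)**2 = (5 + 3*1)**2 = (5 + 3)**2 = 8**2 = 64)
v(k, L) = -1 + k
(v(F(3), 4) + E(-8))**2 = ((-1 + 1) + 64)**2 = (0 + 64)**2 = 64**2 = 4096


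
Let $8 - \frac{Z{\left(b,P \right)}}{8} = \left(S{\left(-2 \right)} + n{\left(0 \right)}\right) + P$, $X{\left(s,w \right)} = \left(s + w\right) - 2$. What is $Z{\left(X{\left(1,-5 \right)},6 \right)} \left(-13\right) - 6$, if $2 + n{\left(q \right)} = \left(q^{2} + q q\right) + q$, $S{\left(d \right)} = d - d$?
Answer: $-422$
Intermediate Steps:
$S{\left(d \right)} = 0$
$n{\left(q \right)} = -2 + q + 2 q^{2}$ ($n{\left(q \right)} = -2 + \left(\left(q^{2} + q q\right) + q\right) = -2 + \left(\left(q^{2} + q^{2}\right) + q\right) = -2 + \left(2 q^{2} + q\right) = -2 + \left(q + 2 q^{2}\right) = -2 + q + 2 q^{2}$)
$X{\left(s,w \right)} = -2 + s + w$
$Z{\left(b,P \right)} = 80 - 8 P$ ($Z{\left(b,P \right)} = 64 - 8 \left(\left(0 + \left(-2 + 0 + 2 \cdot 0^{2}\right)\right) + P\right) = 64 - 8 \left(\left(0 + \left(-2 + 0 + 2 \cdot 0\right)\right) + P\right) = 64 - 8 \left(\left(0 + \left(-2 + 0 + 0\right)\right) + P\right) = 64 - 8 \left(\left(0 - 2\right) + P\right) = 64 - 8 \left(-2 + P\right) = 64 - \left(-16 + 8 P\right) = 80 - 8 P$)
$Z{\left(X{\left(1,-5 \right)},6 \right)} \left(-13\right) - 6 = \left(80 - 48\right) \left(-13\right) - 6 = 32 \left(-13\right) - 6 = -416 - 6 = -422$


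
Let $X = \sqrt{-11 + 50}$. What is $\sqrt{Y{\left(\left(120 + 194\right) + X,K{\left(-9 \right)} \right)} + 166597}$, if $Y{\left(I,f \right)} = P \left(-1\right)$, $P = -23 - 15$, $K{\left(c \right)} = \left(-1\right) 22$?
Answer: $69 \sqrt{35} \approx 408.21$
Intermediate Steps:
$K{\left(c \right)} = -22$
$X = \sqrt{39} \approx 6.245$
$P = -38$ ($P = -23 - 15 = -38$)
$Y{\left(I,f \right)} = 38$ ($Y{\left(I,f \right)} = \left(-38\right) \left(-1\right) = 38$)
$\sqrt{Y{\left(\left(120 + 194\right) + X,K{\left(-9 \right)} \right)} + 166597} = \sqrt{38 + 166597} = \sqrt{166635} = 69 \sqrt{35}$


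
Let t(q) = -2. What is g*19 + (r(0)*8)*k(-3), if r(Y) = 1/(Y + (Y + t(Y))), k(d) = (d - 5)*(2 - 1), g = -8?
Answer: -120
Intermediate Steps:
k(d) = -5 + d (k(d) = (-5 + d)*1 = -5 + d)
r(Y) = 1/(-2 + 2*Y) (r(Y) = 1/(Y + (Y - 2)) = 1/(Y + (-2 + Y)) = 1/(-2 + 2*Y))
g*19 + (r(0)*8)*k(-3) = -8*19 + ((1/(2*(-1 + 0)))*8)*(-5 - 3) = -152 + (((½)/(-1))*8)*(-8) = -152 + (((½)*(-1))*8)*(-8) = -152 - ½*8*(-8) = -152 - 4*(-8) = -152 + 32 = -120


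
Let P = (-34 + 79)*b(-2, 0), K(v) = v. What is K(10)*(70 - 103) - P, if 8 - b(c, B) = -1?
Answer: -735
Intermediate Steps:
b(c, B) = 9 (b(c, B) = 8 - 1*(-1) = 8 + 1 = 9)
P = 405 (P = (-34 + 79)*9 = 45*9 = 405)
K(10)*(70 - 103) - P = 10*(70 - 103) - 1*405 = 10*(-33) - 405 = -330 - 405 = -735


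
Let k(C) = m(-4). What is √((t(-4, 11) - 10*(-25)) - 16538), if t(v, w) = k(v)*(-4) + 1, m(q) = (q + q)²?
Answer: I*√16543 ≈ 128.62*I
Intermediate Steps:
m(q) = 4*q² (m(q) = (2*q)² = 4*q²)
k(C) = 64 (k(C) = 4*(-4)² = 4*16 = 64)
t(v, w) = -255 (t(v, w) = 64*(-4) + 1 = -256 + 1 = -255)
√((t(-4, 11) - 10*(-25)) - 16538) = √((-255 - 10*(-25)) - 16538) = √((-255 + 250) - 16538) = √(-5 - 16538) = √(-16543) = I*√16543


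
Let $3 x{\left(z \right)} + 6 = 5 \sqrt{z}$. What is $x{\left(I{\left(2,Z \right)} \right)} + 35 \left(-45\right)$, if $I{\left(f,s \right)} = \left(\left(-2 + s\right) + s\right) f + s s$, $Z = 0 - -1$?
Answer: $- \frac{4726}{3} \approx -1575.3$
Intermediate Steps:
$Z = 1$ ($Z = 0 + 1 = 1$)
$I{\left(f,s \right)} = s^{2} + f \left(-2 + 2 s\right)$ ($I{\left(f,s \right)} = \left(-2 + 2 s\right) f + s^{2} = f \left(-2 + 2 s\right) + s^{2} = s^{2} + f \left(-2 + 2 s\right)$)
$x{\left(z \right)} = -2 + \frac{5 \sqrt{z}}{3}$
$x{\left(I{\left(2,Z \right)} \right)} + 35 \left(-45\right) = \left(-2 + \frac{5 \sqrt{1^{2} - 4 + 2 \cdot 2 \cdot 1}}{3}\right) + 35 \left(-45\right) = \left(-2 + \frac{5 \sqrt{1 - 4 + 4}}{3}\right) - 1575 = \left(-2 + \frac{5 \sqrt{1}}{3}\right) - 1575 = \left(-2 + \frac{5}{3} \cdot 1\right) - 1575 = \left(-2 + \frac{5}{3}\right) - 1575 = - \frac{1}{3} - 1575 = - \frac{4726}{3}$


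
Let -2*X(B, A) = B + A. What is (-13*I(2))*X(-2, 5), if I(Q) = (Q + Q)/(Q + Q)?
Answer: 39/2 ≈ 19.500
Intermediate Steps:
I(Q) = 1 (I(Q) = (2*Q)/((2*Q)) = (2*Q)*(1/(2*Q)) = 1)
X(B, A) = -A/2 - B/2 (X(B, A) = -(B + A)/2 = -(A + B)/2 = -A/2 - B/2)
(-13*I(2))*X(-2, 5) = (-13*1)*(-1/2*5 - 1/2*(-2)) = -13*(-5/2 + 1) = -13*(-3/2) = 39/2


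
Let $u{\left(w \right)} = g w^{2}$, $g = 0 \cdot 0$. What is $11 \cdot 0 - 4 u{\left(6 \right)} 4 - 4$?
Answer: $-4$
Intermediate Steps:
$g = 0$
$u{\left(w \right)} = 0$ ($u{\left(w \right)} = 0 w^{2} = 0$)
$11 \cdot 0 - 4 u{\left(6 \right)} 4 - 4 = 11 \cdot 0 \left(-4\right) 0 \cdot 4 - 4 = 0 \cdot 0 \cdot 4 - 4 = 0 \cdot 0 - 4 = 0 - 4 = -4$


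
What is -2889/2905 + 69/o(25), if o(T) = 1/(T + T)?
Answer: 10019361/2905 ≈ 3449.0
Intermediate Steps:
o(T) = 1/(2*T)
-2889/2905 + 69/o(25) = -2889/2905 + 69/(((½)/25)) = -2889*1/2905 + 69/(((½)*(1/25))) = -2889/2905 + 69/(1/50) = -2889/2905 + 69*50 = -2889/2905 + 3450 = 10019361/2905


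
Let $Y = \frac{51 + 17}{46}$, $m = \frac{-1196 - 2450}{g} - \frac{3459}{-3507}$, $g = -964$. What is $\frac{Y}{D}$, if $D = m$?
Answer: $\frac{1126916}{3635127} \approx 0.31001$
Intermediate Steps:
$m = \frac{2686833}{563458}$ ($m = \frac{-1196 - 2450}{-964} - \frac{3459}{-3507} = \left(-3646\right) \left(- \frac{1}{964}\right) - - \frac{1153}{1169} = \frac{1823}{482} + \frac{1153}{1169} = \frac{2686833}{563458} \approx 4.7685$)
$Y = \frac{34}{23}$ ($Y = \frac{1}{46} \cdot 68 = \frac{34}{23} \approx 1.4783$)
$D = \frac{2686833}{563458} \approx 4.7685$
$\frac{Y}{D} = \frac{34}{23 \cdot \frac{2686833}{563458}} = \frac{34}{23} \cdot \frac{563458}{2686833} = \frac{1126916}{3635127}$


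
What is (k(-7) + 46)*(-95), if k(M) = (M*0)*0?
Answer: -4370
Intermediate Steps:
k(M) = 0 (k(M) = 0*0 = 0)
(k(-7) + 46)*(-95) = (0 + 46)*(-95) = 46*(-95) = -4370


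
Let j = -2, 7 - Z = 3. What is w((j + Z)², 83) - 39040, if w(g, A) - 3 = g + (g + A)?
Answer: -38946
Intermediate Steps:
Z = 4 (Z = 7 - 1*3 = 7 - 3 = 4)
w(g, A) = 3 + A + 2*g (w(g, A) = 3 + (g + (g + A)) = 3 + (g + (A + g)) = 3 + (A + 2*g) = 3 + A + 2*g)
w((j + Z)², 83) - 39040 = (3 + 83 + 2*(-2 + 4)²) - 39040 = (3 + 83 + 2*2²) - 39040 = (3 + 83 + 2*4) - 39040 = (3 + 83 + 8) - 39040 = 94 - 39040 = -38946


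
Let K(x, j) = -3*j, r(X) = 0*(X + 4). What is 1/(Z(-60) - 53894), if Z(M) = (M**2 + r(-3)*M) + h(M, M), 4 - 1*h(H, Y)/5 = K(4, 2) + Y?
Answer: -1/49944 ≈ -2.0022e-5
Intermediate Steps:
r(X) = 0 (r(X) = 0*(4 + X) = 0)
h(H, Y) = 50 - 5*Y (h(H, Y) = 20 - 5*(-3*2 + Y) = 20 - 5*(-6 + Y) = 20 + (30 - 5*Y) = 50 - 5*Y)
Z(M) = 50 + M**2 - 5*M (Z(M) = (M**2 + 0*M) + (50 - 5*M) = (M**2 + 0) + (50 - 5*M) = M**2 + (50 - 5*M) = 50 + M**2 - 5*M)
1/(Z(-60) - 53894) = 1/((50 + (-60)**2 - 5*(-60)) - 53894) = 1/((50 + 3600 + 300) - 53894) = 1/(3950 - 53894) = 1/(-49944) = -1/49944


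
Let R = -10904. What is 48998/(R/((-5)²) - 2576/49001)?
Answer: -30011887475/267185652 ≈ -112.33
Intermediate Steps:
48998/(R/((-5)²) - 2576/49001) = 48998/(-10904/((-5)²) - 2576/49001) = 48998/(-10904/25 - 2576*1/49001) = 48998/(-10904*1/25 - 2576/49001) = 48998/(-10904/25 - 2576/49001) = 48998/(-534371304/1225025) = 48998*(-1225025/534371304) = -30011887475/267185652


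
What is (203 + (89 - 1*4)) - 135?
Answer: 153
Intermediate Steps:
(203 + (89 - 1*4)) - 135 = (203 + (89 - 4)) - 135 = (203 + 85) - 135 = 288 - 135 = 153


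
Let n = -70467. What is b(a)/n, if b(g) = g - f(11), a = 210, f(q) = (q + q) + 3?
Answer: -185/70467 ≈ -0.0026253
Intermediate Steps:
f(q) = 3 + 2*q (f(q) = 2*q + 3 = 3 + 2*q)
b(g) = -25 + g (b(g) = g - (3 + 2*11) = g - (3 + 22) = g - 1*25 = g - 25 = -25 + g)
b(a)/n = (-25 + 210)/(-70467) = 185*(-1/70467) = -185/70467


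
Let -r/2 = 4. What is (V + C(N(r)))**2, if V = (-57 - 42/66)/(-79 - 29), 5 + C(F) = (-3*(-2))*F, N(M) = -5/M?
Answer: 724201/1411344 ≈ 0.51313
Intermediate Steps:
r = -8 (r = -2*4 = -8)
C(F) = -5 + 6*F (C(F) = -5 + (-3*(-2))*F = -5 + 6*F)
V = 317/594 (V = (-57 - 42*1/66)/(-108) = (-57 - 7/11)*(-1/108) = -634/11*(-1/108) = 317/594 ≈ 0.53367)
(V + C(N(r)))**2 = (317/594 + (-5 + 6*(-5/(-8))))**2 = (317/594 + (-5 + 6*(-5*(-1/8))))**2 = (317/594 + (-5 + 6*(5/8)))**2 = (317/594 + (-5 + 15/4))**2 = (317/594 - 5/4)**2 = (-851/1188)**2 = 724201/1411344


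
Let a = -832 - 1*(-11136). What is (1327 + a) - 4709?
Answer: 6922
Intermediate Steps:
a = 10304 (a = -832 + 11136 = 10304)
(1327 + a) - 4709 = (1327 + 10304) - 4709 = 11631 - 4709 = 6922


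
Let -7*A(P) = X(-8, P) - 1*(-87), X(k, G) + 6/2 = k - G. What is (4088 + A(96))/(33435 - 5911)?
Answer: 7159/48167 ≈ 0.14863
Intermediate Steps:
X(k, G) = -3 + k - G (X(k, G) = -3 + (k - G) = -3 + k - G)
A(P) = -76/7 + P/7 (A(P) = -((-3 - 8 - P) - 1*(-87))/7 = -((-11 - P) + 87)/7 = -(76 - P)/7 = -76/7 + P/7)
(4088 + A(96))/(33435 - 5911) = (4088 + (-76/7 + (⅐)*96))/(33435 - 5911) = (4088 + (-76/7 + 96/7))/27524 = (4088 + 20/7)*(1/27524) = (28636/7)*(1/27524) = 7159/48167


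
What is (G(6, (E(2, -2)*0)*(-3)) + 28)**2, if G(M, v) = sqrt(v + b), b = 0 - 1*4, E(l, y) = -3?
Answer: 780 + 112*I ≈ 780.0 + 112.0*I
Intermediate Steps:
b = -4 (b = 0 - 4 = -4)
G(M, v) = sqrt(-4 + v) (G(M, v) = sqrt(v - 4) = sqrt(-4 + v))
(G(6, (E(2, -2)*0)*(-3)) + 28)**2 = (sqrt(-4 - 3*0*(-3)) + 28)**2 = (sqrt(-4 + 0*(-3)) + 28)**2 = (sqrt(-4 + 0) + 28)**2 = (sqrt(-4) + 28)**2 = (2*I + 28)**2 = (28 + 2*I)**2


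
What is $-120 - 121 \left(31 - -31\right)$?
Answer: $-7622$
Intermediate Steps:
$-120 - 121 \left(31 - -31\right) = -120 - 121 \left(31 + 31\right) = -120 - 7502 = -7622$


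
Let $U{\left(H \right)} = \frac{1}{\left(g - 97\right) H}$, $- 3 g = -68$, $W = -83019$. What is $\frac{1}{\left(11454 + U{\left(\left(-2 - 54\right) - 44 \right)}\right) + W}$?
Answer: $- \frac{22300}{1595899497} \approx -1.3973 \cdot 10^{-5}$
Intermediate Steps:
$g = \frac{68}{3}$ ($g = \left(- \frac{1}{3}\right) \left(-68\right) = \frac{68}{3} \approx 22.667$)
$U{\left(H \right)} = - \frac{3}{223 H}$ ($U{\left(H \right)} = \frac{1}{\left(\frac{68}{3} - 97\right) H} = \frac{1}{\left(- \frac{223}{3}\right) H} = - \frac{3}{223 H}$)
$\frac{1}{\left(11454 + U{\left(\left(-2 - 54\right) - 44 \right)}\right) + W} = \frac{1}{\left(11454 - \frac{3}{223 \left(\left(-2 - 54\right) - 44\right)}\right) - 83019} = \frac{1}{\left(11454 - \frac{3}{223 \left(-56 - 44\right)}\right) - 83019} = \frac{1}{\left(11454 - \frac{3}{223 \left(-100\right)}\right) - 83019} = \frac{1}{\left(11454 - - \frac{3}{22300}\right) - 83019} = \frac{1}{\left(11454 + \frac{3}{22300}\right) - 83019} = \frac{1}{\frac{255424203}{22300} - 83019} = \frac{1}{- \frac{1595899497}{22300}} = - \frac{22300}{1595899497}$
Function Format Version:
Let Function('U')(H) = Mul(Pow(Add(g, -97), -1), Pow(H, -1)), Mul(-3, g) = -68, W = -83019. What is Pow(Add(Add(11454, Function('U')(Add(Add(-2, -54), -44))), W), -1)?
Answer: Rational(-22300, 1595899497) ≈ -1.3973e-5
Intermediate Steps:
g = Rational(68, 3) (g = Mul(Rational(-1, 3), -68) = Rational(68, 3) ≈ 22.667)
Function('U')(H) = Mul(Rational(-3, 223), Pow(H, -1)) (Function('U')(H) = Mul(Pow(Add(Rational(68, 3), -97), -1), Pow(H, -1)) = Mul(Pow(Rational(-223, 3), -1), Pow(H, -1)) = Mul(Rational(-3, 223), Pow(H, -1)))
Pow(Add(Add(11454, Function('U')(Add(Add(-2, -54), -44))), W), -1) = Pow(Add(Add(11454, Mul(Rational(-3, 223), Pow(Add(Add(-2, -54), -44), -1))), -83019), -1) = Pow(Add(Add(11454, Mul(Rational(-3, 223), Pow(Add(-56, -44), -1))), -83019), -1) = Pow(Add(Add(11454, Mul(Rational(-3, 223), Pow(-100, -1))), -83019), -1) = Pow(Add(Add(11454, Mul(Rational(-3, 223), Rational(-1, 100))), -83019), -1) = Pow(Add(Add(11454, Rational(3, 22300)), -83019), -1) = Pow(Add(Rational(255424203, 22300), -83019), -1) = Pow(Rational(-1595899497, 22300), -1) = Rational(-22300, 1595899497)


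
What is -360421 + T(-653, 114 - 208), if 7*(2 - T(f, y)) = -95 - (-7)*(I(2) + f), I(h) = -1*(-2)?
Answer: -2518281/7 ≈ -3.5975e+5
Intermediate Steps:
I(h) = 2
T(f, y) = 95/7 - f (T(f, y) = 2 - (-95 - (-7)*(2 + f))/7 = 2 - (-95 - (-14 - 7*f))/7 = 2 - (-95 + (14 + 7*f))/7 = 2 - (-81 + 7*f)/7 = 2 + (81/7 - f) = 95/7 - f)
-360421 + T(-653, 114 - 208) = -360421 + (95/7 - 1*(-653)) = -360421 + (95/7 + 653) = -360421 + 4666/7 = -2518281/7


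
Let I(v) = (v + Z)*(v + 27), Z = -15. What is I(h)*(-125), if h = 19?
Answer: -23000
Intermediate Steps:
I(v) = (-15 + v)*(27 + v) (I(v) = (v - 15)*(v + 27) = (-15 + v)*(27 + v))
I(h)*(-125) = (-405 + 19**2 + 12*19)*(-125) = (-405 + 361 + 228)*(-125) = 184*(-125) = -23000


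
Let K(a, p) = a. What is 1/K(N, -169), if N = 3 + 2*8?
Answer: 1/19 ≈ 0.052632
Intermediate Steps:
N = 19 (N = 3 + 16 = 19)
1/K(N, -169) = 1/19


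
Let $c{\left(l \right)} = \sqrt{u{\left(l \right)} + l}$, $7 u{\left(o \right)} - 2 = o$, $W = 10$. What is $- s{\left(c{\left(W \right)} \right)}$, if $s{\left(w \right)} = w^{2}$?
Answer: $- \frac{82}{7} \approx -11.714$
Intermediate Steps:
$u{\left(o \right)} = \frac{2}{7} + \frac{o}{7}$
$c{\left(l \right)} = \sqrt{\frac{2}{7} + \frac{8 l}{7}}$ ($c{\left(l \right)} = \sqrt{\left(\frac{2}{7} + \frac{l}{7}\right) + l} = \sqrt{\frac{2}{7} + \frac{8 l}{7}}$)
$- s{\left(c{\left(W \right)} \right)} = - \left(\frac{\sqrt{14 + 56 \cdot 10}}{7}\right)^{2} = - \left(\frac{\sqrt{14 + 560}}{7}\right)^{2} = - \left(\frac{\sqrt{574}}{7}\right)^{2} = \left(-1\right) \frac{82}{7} = - \frac{82}{7}$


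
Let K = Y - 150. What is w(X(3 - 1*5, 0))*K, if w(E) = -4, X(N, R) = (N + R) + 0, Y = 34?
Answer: 464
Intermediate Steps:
X(N, R) = N + R
K = -116 (K = 34 - 150 = -116)
w(X(3 - 1*5, 0))*K = -4*(-116) = 464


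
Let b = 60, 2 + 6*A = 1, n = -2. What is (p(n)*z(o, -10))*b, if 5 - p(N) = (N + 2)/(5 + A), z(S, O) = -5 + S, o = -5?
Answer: -3000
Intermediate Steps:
A = -⅙ (A = -⅓ + (⅙)*1 = -⅓ + ⅙ = -⅙ ≈ -0.16667)
p(N) = 133/29 - 6*N/29 (p(N) = 5 - (N + 2)/(5 - ⅙) = 5 - (2 + N)/29/6 = 5 - (2 + N)*6/29 = 5 - (12/29 + 6*N/29) = 5 + (-12/29 - 6*N/29) = 133/29 - 6*N/29)
(p(n)*z(o, -10))*b = ((133/29 - 6/29*(-2))*(-5 - 5))*60 = ((133/29 + 12/29)*(-10))*60 = (5*(-10))*60 = -50*60 = -3000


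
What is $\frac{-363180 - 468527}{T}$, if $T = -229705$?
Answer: $\frac{831707}{229705} \approx 3.6208$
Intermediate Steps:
$\frac{-363180 - 468527}{T} = \frac{-363180 - 468527}{-229705} = \left(-831707\right) \left(- \frac{1}{229705}\right) = \frac{831707}{229705}$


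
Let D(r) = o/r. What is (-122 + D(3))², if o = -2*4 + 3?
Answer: 137641/9 ≈ 15293.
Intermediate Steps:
o = -5 (o = -8 + 3 = -5)
D(r) = -5/r
(-122 + D(3))² = (-122 - 5/3)² = (-371/3)² = 137641/9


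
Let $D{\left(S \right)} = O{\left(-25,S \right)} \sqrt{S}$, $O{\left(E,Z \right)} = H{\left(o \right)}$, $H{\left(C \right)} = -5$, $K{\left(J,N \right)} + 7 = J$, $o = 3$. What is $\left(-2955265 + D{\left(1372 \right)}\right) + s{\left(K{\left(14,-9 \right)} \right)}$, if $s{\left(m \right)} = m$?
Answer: $-2955258 - 70 \sqrt{7} \approx -2.9554 \cdot 10^{6}$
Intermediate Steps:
$K{\left(J,N \right)} = -7 + J$
$O{\left(E,Z \right)} = -5$
$D{\left(S \right)} = - 5 \sqrt{S}$
$\left(-2955265 + D{\left(1372 \right)}\right) + s{\left(K{\left(14,-9 \right)} \right)} = \left(-2955265 - 5 \sqrt{1372}\right) + \left(-7 + 14\right) = \left(-2955265 - 5 \cdot 14 \sqrt{7}\right) + 7 = \left(-2955265 - 70 \sqrt{7}\right) + 7 = -2955258 - 70 \sqrt{7}$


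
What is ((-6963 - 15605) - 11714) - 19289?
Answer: -53571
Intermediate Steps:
((-6963 - 15605) - 11714) - 19289 = (-22568 - 11714) - 19289 = -34282 - 19289 = -53571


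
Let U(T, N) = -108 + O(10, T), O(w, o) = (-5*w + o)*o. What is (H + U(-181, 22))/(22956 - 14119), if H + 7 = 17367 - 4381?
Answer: 54682/8837 ≈ 6.1878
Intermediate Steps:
O(w, o) = o*(o - 5*w) (O(w, o) = (o - 5*w)*o = o*(o - 5*w))
U(T, N) = -108 + T*(-50 + T) (U(T, N) = -108 + T*(T - 5*10) = -108 + T*(T - 50) = -108 + T*(-50 + T))
H = 12979 (H = -7 + (17367 - 4381) = -7 + 12986 = 12979)
(H + U(-181, 22))/(22956 - 14119) = (12979 + (-108 - 181*(-50 - 181)))/(22956 - 14119) = (12979 + (-108 - 181*(-231)))/8837 = (12979 + (-108 + 41811))*(1/8837) = (12979 + 41703)*(1/8837) = 54682*(1/8837) = 54682/8837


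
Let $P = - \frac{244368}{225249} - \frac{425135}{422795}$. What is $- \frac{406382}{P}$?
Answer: $\frac{2580096315559654}{13271920145} \approx 1.944 \cdot 10^{5}$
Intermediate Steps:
$P = - \frac{13271920145}{6348943397}$ ($P = \left(-244368\right) \frac{1}{225249} - \frac{85027}{84559} = - \frac{81456}{75083} - \frac{85027}{84559} = - \frac{13271920145}{6348943397} \approx -2.0904$)
$- \frac{406382}{P} = - \frac{406382}{- \frac{13271920145}{6348943397}} = \left(-406382\right) \left(- \frac{6348943397}{13271920145}\right) = \frac{2580096315559654}{13271920145}$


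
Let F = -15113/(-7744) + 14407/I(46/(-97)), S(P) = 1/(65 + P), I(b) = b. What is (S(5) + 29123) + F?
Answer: -7823646899/6233920 ≈ -1255.0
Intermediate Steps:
F = -5410691089/178112 (F = -15113/(-7744) + 14407/((46/(-97))) = -15113*(-1/7744) + 14407/((46*(-1/97))) = 15113/7744 + 14407/(-46/97) = 15113/7744 + 14407*(-97/46) = 15113/7744 - 1397479/46 = -5410691089/178112 ≈ -30378.)
(S(5) + 29123) + F = (1/(65 + 5) + 29123) - 5410691089/178112 = (1/70 + 29123) - 5410691089/178112 = 2038611/70 - 5410691089/178112 = -7823646899/6233920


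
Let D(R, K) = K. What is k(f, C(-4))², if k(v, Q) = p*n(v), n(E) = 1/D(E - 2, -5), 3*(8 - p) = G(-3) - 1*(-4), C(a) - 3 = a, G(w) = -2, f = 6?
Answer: 484/225 ≈ 2.1511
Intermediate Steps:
C(a) = 3 + a
p = 22/3 (p = 8 - (-2 - 1*(-4))/3 = 8 - (-2 + 4)/3 = 8 - ⅓*2 = 8 - ⅔ = 22/3 ≈ 7.3333)
n(E) = -⅕ (n(E) = 1/(-5) = -⅕)
k(v, Q) = -22/15 (k(v, Q) = (22/3)*(-⅕) = -22/15)
k(f, C(-4))² = (-22/15)² = 484/225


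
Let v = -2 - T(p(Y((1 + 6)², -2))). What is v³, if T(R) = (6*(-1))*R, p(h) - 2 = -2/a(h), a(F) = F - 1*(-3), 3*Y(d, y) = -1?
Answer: 1331/8 ≈ 166.38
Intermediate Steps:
Y(d, y) = -⅓ (Y(d, y) = (⅓)*(-1) = -⅓)
a(F) = 3 + F (a(F) = F + 3 = 3 + F)
p(h) = 2 - 2/(3 + h)
T(R) = -6*R
v = 11/2 (v = -2 - (-6)*2*(2 - ⅓)/(3 - ⅓) = -2 - (-6)*2*(5/3)/(8/3) = -2 - (-6)*2*(3/8)*(5/3) = -2 - (-6)*5/4 = -2 - 1*(-15/2) = -2 + 15/2 = 11/2 ≈ 5.5000)
v³ = (11/2)³ = 1331/8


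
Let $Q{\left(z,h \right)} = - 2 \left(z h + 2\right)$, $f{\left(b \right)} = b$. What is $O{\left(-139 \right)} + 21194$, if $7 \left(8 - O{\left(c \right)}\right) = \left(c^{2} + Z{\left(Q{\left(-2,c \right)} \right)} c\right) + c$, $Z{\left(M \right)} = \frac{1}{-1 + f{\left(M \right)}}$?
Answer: $\frac{72499013}{3927} \approx 18462.0$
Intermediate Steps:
$Q{\left(z,h \right)} = -4 - 2 h z$ ($Q{\left(z,h \right)} = - 2 \left(h z + 2\right) = - 2 \left(2 + h z\right) = -4 - 2 h z$)
$Z{\left(M \right)} = \frac{1}{-1 + M}$
$O{\left(c \right)} = 8 - \frac{c}{7} - \frac{c^{2}}{7} - \frac{c}{7 \left(-5 + 4 c\right)}$ ($O{\left(c \right)} = 8 - \frac{\left(c^{2} + \frac{c}{-1 - \left(4 + 2 c \left(-2\right)\right)}\right) + c}{7} = 8 - \frac{\left(c^{2} + \frac{c}{-1 + \left(-4 + 4 c\right)}\right) + c}{7} = 8 - \frac{\left(c^{2} + \frac{c}{-5 + 4 c}\right) + c}{7} = 8 - \frac{c + c^{2} + \frac{c}{-5 + 4 c}}{7} = 8 - \left(\frac{c}{7} + \frac{c^{2}}{7} + \frac{c}{7 \left(-5 + 4 c\right)}\right) = 8 - \frac{c}{7} - \frac{c^{2}}{7} - \frac{c}{7 \left(-5 + 4 c\right)}$)
$O{\left(-139 \right)} + 21194 = \frac{-139 + \left(5 - -556\right) \left(56 - -139 - \left(-139\right)^{2}\right)}{7 \left(5 - -556\right)} + 21194 = \frac{-139 + \left(5 + 556\right) \left(56 + 139 - 19321\right)}{7 \left(5 + 556\right)} + 21194 = \frac{-139 + 561 \left(56 + 139 - 19321\right)}{7 \cdot 561} + 21194 = \frac{1}{7} \cdot \frac{1}{561} \left(-139 + 561 \left(-19126\right)\right) + 21194 = \frac{1}{7} \cdot \frac{1}{561} \left(-139 - 10729686\right) + 21194 = \frac{1}{7} \cdot \frac{1}{561} \left(-10729825\right) + 21194 = - \frac{10729825}{3927} + 21194 = \frac{72499013}{3927}$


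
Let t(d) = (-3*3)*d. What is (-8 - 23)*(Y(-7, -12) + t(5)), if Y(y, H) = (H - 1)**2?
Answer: -3844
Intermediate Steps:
t(d) = -9*d
Y(y, H) = (-1 + H)**2
(-8 - 23)*(Y(-7, -12) + t(5)) = (-8 - 23)*((-1 - 12)**2 - 9*5) = -31*((-13)**2 - 45) = -31*(169 - 45) = -31*124 = -3844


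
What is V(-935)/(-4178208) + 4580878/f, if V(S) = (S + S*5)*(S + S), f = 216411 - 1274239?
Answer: -629942027213/92079696088 ≈ -6.8413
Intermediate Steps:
f = -1057828
V(S) = 12*S**2 (V(S) = (S + 5*S)*(2*S) = (6*S)*(2*S) = 12*S**2)
V(-935)/(-4178208) + 4580878/f = (12*(-935)**2)/(-4178208) + 4580878/(-1057828) = (12*874225)*(-1/4178208) + 4580878*(-1/1057828) = 10490700*(-1/4178208) - 2290439/528914 = -874225/348184 - 2290439/528914 = -629942027213/92079696088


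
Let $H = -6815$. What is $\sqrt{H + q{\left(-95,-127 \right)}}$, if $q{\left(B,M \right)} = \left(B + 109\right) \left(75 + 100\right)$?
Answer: $3 i \sqrt{485} \approx 66.068 i$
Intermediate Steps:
$q{\left(B,M \right)} = 19075 + 175 B$ ($q{\left(B,M \right)} = \left(109 + B\right) 175 = 19075 + 175 B$)
$\sqrt{H + q{\left(-95,-127 \right)}} = \sqrt{-6815 + \left(19075 + 175 \left(-95\right)\right)} = \sqrt{-6815 + \left(19075 - 16625\right)} = \sqrt{-6815 + 2450} = \sqrt{-4365} = 3 i \sqrt{485}$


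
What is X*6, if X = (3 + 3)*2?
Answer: 72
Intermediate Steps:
X = 12 (X = 6*2 = 12)
X*6 = 12*6 = 72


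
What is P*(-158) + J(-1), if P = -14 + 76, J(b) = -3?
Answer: -9799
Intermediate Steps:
P = 62
P*(-158) + J(-1) = 62*(-158) - 3 = -9796 - 3 = -9799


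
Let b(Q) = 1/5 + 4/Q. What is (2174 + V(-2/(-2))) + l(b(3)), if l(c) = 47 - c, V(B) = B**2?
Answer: 33307/15 ≈ 2220.5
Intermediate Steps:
b(Q) = 1/5 + 4/Q (b(Q) = 1*(1/5) + 4/Q = 1/5 + 4/Q)
(2174 + V(-2/(-2))) + l(b(3)) = (2174 + (-2/(-2))**2) + (47 - (20 + 3)/(5*3)) = (2174 + (-2*(-1/2))**2) + (47 - 23/(5*3)) = (2174 + 1**2) + (47 - 1*23/15) = (2174 + 1) + (47 - 23/15) = 2175 + 682/15 = 33307/15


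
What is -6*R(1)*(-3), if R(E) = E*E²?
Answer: 18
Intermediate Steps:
R(E) = E³
-6*R(1)*(-3) = -6*1³*(-3) = -6*1*(-3) = -6*(-3) = 18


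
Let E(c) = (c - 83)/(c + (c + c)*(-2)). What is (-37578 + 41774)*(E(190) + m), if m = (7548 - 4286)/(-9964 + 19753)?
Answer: 189266874/309985 ≈ 610.57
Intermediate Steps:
m = 3262/9789 ≈ 0.33323
E(c) = -(-83 + c)/(3*c) (E(c) = (-83 + c)/(c + (2*c)*(-2)) = (-83 + c)/(c - 4*c) = (-83 + c)/((-3*c)) = (-83 + c)*(-1/(3*c)) = -(-83 + c)/(3*c))
(-37578 + 41774)*(E(190) + m) = (-37578 + 41774)*((⅓)*(83 - 1*190)/190 + 3262/9789) = 4196*((⅓)*(1/190)*(83 - 190) + 3262/9789) = 4196*((⅓)*(1/190)*(-107) + 3262/9789) = 4196*(-107/570 + 3262/9789) = 4196*(90213/619970) = 189266874/309985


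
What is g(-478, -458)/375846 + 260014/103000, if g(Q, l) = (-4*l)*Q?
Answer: 1882133461/9678034500 ≈ 0.19447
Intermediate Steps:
g(Q, l) = -4*Q*l
g(-478, -458)/375846 + 260014/103000 = -4*(-478)*(-458)/375846 + 260014/103000 = -875696*1/375846 + 260014*(1/103000) = -437848/187923 + 130007/51500 = 1882133461/9678034500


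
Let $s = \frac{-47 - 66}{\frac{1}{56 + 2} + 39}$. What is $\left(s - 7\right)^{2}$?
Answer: $\frac{501536025}{5121169} \approx 97.934$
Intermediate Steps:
$s = - \frac{6554}{2263}$ ($s = - \frac{113}{\frac{1}{58} + 39} = - \frac{113}{\frac{2263}{58}} = \left(-113\right) \frac{58}{2263} = - \frac{6554}{2263} \approx -2.8962$)
$\left(s - 7\right)^{2} = \left(- \frac{6554}{2263} - 7\right)^{2} = \left(- \frac{22395}{2263}\right)^{2} = \frac{501536025}{5121169}$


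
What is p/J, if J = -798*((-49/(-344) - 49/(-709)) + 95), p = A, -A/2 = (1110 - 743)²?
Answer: 32850108344/9265465083 ≈ 3.5454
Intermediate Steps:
A = -269378 (A = -2*(1110 - 743)² = -2*367² = -2*134689 = -269378)
p = -269378
J = -9265465083/121948 (J = -798*((-49*(-1/344) - 49*(-1/709)) + 95) = -798*((49/344 + 49/709) + 95) = -798*(51597/243896 + 95) = -798*23221717/243896 = -9265465083/121948 ≈ -75979.)
p/J = -269378/(-9265465083/121948) = -269378*(-121948/9265465083) = 32850108344/9265465083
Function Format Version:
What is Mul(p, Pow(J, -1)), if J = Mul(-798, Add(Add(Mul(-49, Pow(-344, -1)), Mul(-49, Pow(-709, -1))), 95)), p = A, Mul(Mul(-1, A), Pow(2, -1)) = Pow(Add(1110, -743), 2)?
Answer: Rational(32850108344, 9265465083) ≈ 3.5454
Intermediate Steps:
A = -269378 (A = Mul(-2, Pow(Add(1110, -743), 2)) = Mul(-2, Pow(367, 2)) = Mul(-2, 134689) = -269378)
p = -269378
J = Rational(-9265465083, 121948) (J = Mul(-798, Add(Add(Mul(-49, Rational(-1, 344)), Mul(-49, Rational(-1, 709))), 95)) = Mul(-798, Add(Add(Rational(49, 344), Rational(49, 709)), 95)) = Mul(-798, Add(Rational(51597, 243896), 95)) = Mul(-798, Rational(23221717, 243896)) = Rational(-9265465083, 121948) ≈ -75979.)
Mul(p, Pow(J, -1)) = Mul(-269378, Pow(Rational(-9265465083, 121948), -1)) = Mul(-269378, Rational(-121948, 9265465083)) = Rational(32850108344, 9265465083)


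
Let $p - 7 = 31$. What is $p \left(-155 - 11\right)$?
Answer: $-6308$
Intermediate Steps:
$p = 38$ ($p = 7 + 31 = 38$)
$p \left(-155 - 11\right) = 38 \left(-155 - 11\right) = 38 \left(-166\right) = -6308$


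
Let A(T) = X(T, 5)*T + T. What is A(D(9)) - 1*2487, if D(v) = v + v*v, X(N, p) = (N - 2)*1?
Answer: 5523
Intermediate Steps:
X(N, p) = -2 + N (X(N, p) = (-2 + N)*1 = -2 + N)
D(v) = v + v²
A(T) = T + T*(-2 + T) (A(T) = (-2 + T)*T + T = T*(-2 + T) + T = T + T*(-2 + T))
A(D(9)) - 1*2487 = (9*(1 + 9))*(-1 + 9*(1 + 9)) - 1*2487 = (9*10)*(-1 + 9*10) - 2487 = 90*(-1 + 90) - 2487 = 90*89 - 2487 = 8010 - 2487 = 5523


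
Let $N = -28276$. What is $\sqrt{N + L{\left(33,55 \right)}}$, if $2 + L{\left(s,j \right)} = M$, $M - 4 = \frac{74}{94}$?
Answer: $\frac{57 i \sqrt{19223}}{47} \approx 168.15 i$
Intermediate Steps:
$M = \frac{225}{47}$ ($M = 4 + \frac{74}{94} = 4 + 74 \cdot \frac{1}{94} = 4 + \frac{37}{47} = \frac{225}{47} \approx 4.7872$)
$L{\left(s,j \right)} = \frac{131}{47}$ ($L{\left(s,j \right)} = -2 + \frac{225}{47} = \frac{131}{47}$)
$\sqrt{N + L{\left(33,55 \right)}} = \sqrt{-28276 + \frac{131}{47}} = \sqrt{- \frac{1328841}{47}} = \frac{57 i \sqrt{19223}}{47}$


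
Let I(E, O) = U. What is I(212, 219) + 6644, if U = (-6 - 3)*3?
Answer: 6617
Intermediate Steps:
U = -27 (U = -9*3 = -27)
I(E, O) = -27
I(212, 219) + 6644 = -27 + 6644 = 6617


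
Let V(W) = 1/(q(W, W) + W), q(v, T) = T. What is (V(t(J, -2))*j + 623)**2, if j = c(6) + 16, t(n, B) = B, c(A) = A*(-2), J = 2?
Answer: 386884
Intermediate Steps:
c(A) = -2*A
V(W) = 1/(2*W) (V(W) = 1/(W + W) = 1/(2*W))
j = 4 (j = -2*6 + 16 = -12 + 16 = 4)
(V(t(J, -2))*j + 623)**2 = (((1/2)/(-2))*4 + 623)**2 = (((1/2)*(-1/2))*4 + 623)**2 = (-1/4*4 + 623)**2 = (-1 + 623)**2 = 622**2 = 386884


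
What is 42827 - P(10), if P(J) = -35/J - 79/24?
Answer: 1028011/24 ≈ 42834.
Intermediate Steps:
P(J) = -79/24 - 35/J (P(J) = -35/J - 79*1/24 = -35/J - 79/24 = -79/24 - 35/J)
42827 - P(10) = 42827 - (-79/24 - 35/10) = 42827 - (-79/24 - 35*⅒) = 42827 - (-79/24 - 7/2) = 42827 - 1*(-163/24) = 42827 + 163/24 = 1028011/24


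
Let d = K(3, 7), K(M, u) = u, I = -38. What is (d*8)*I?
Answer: -2128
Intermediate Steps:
d = 7
(d*8)*I = (7*8)*(-38) = 56*(-38) = -2128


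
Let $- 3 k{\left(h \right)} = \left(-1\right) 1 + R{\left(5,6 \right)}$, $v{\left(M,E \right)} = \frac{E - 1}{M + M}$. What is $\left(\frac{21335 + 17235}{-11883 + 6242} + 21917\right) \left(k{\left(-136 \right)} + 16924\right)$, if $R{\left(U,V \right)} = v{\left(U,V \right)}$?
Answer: $\frac{4183492441905}{11282} \approx 3.7081 \cdot 10^{8}$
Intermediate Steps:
$v{\left(M,E \right)} = \frac{-1 + E}{2 M}$
$R{\left(U,V \right)} = \frac{-1 + V}{2 U}$
$k{\left(h \right)} = \frac{1}{6}$ ($k{\left(h \right)} = - \frac{\left(-1\right) 1 + \frac{-1 + 6}{2 \cdot 5}}{3} = - \frac{-1 + \frac{1}{2} \cdot \frac{1}{5} \cdot 5}{3} = - \frac{-1 + \frac{1}{2}}{3} = \left(- \frac{1}{3}\right) \left(- \frac{1}{2}\right) = \frac{1}{6}$)
$\left(\frac{21335 + 17235}{-11883 + 6242} + 21917\right) \left(k{\left(-136 \right)} + 16924\right) = \left(\frac{21335 + 17235}{-11883 + 6242} + 21917\right) \left(\frac{1}{6} + 16924\right) = \left(\frac{38570}{-5641} + 21917\right) \frac{101545}{6} = \left(38570 \left(- \frac{1}{5641}\right) + 21917\right) \frac{101545}{6} = \left(- \frac{38570}{5641} + 21917\right) \frac{101545}{6} = \frac{123595227}{5641} \cdot \frac{101545}{6} = \frac{4183492441905}{11282}$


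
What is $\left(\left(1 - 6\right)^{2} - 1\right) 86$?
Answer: $2064$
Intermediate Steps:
$\left(\left(1 - 6\right)^{2} - 1\right) 86 = \left(\left(-5\right)^{2} - 1\right) 86 = \left(25 - 1\right) 86 = 24 \cdot 86 = 2064$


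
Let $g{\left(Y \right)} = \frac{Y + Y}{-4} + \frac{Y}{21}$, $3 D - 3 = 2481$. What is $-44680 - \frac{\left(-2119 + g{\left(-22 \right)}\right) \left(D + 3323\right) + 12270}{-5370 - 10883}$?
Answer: $- \frac{2204779280}{48759} \approx -45218.0$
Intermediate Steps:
$D = 828$ ($D = 1 + \frac{1}{3} \cdot 2481 = 1 + 827 = 828$)
$g{\left(Y \right)} = - \frac{19 Y}{42}$ ($g{\left(Y \right)} = 2 Y \left(- \frac{1}{4}\right) + Y \frac{1}{21} = - \frac{Y}{2} + \frac{Y}{21} = - \frac{19 Y}{42}$)
$-44680 - \frac{\left(-2119 + g{\left(-22 \right)}\right) \left(D + 3323\right) + 12270}{-5370 - 10883} = -44680 - \frac{\left(-2119 - - \frac{209}{21}\right) \left(828 + 3323\right) + 12270}{-5370 - 10883} = -44680 - \frac{\left(-2119 + \frac{209}{21}\right) 4151 + 12270}{-16253} = -44680 - \left(\left(- \frac{44290}{21}\right) 4151 + 12270\right) \left(- \frac{1}{16253}\right) = -44680 - \left(- \frac{26263970}{3} + 12270\right) \left(- \frac{1}{16253}\right) = -44680 - \left(- \frac{26227160}{3}\right) \left(- \frac{1}{16253}\right) = -44680 - \frac{26227160}{48759} = - \frac{2204779280}{48759}$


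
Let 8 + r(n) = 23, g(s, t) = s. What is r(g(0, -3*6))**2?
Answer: 225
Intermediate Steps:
r(n) = 15 (r(n) = -8 + 23 = 15)
r(g(0, -3*6))**2 = 15**2 = 225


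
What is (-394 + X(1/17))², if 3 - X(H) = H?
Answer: 44195904/289 ≈ 1.5293e+5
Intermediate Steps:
X(H) = 3 - H
(-394 + X(1/17))² = (-394 + (3 - 1/17))² = (-394 + 50/17)² = (-6648/17)² = 44195904/289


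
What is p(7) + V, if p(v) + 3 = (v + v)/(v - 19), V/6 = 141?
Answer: 5051/6 ≈ 841.83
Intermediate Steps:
V = 846 (V = 6*141 = 846)
p(v) = -3 + 2*v/(-19 + v) (p(v) = -3 + (v + v)/(v - 19) = -3 + (2*v)/(-19 + v) = -3 + 2*v/(-19 + v))
p(7) + V = (57 - 1*7)/(-19 + 7) + 846 = (57 - 7)/(-12) + 846 = -1/12*50 + 846 = -25/6 + 846 = 5051/6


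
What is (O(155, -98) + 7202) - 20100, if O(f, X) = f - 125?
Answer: -12868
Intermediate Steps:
O(f, X) = -125 + f
(O(155, -98) + 7202) - 20100 = ((-125 + 155) + 7202) - 20100 = (30 + 7202) - 20100 = 7232 - 20100 = -12868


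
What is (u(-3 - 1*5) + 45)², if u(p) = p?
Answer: 1369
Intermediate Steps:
(u(-3 - 1*5) + 45)² = ((-3 - 1*5) + 45)² = ((-3 - 5) + 45)² = (-8 + 45)² = 37² = 1369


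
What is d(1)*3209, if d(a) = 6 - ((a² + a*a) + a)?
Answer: 9627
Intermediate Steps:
d(a) = 6 - a - 2*a² (d(a) = 6 - ((a² + a²) + a) = 6 - (2*a² + a) = 6 - (a + 2*a²) = 6 + (-a - 2*a²) = 6 - a - 2*a²)
d(1)*3209 = (6 - 1*1 - 2*1²)*3209 = (6 - 1 - 2*1)*3209 = (6 - 1 - 2)*3209 = 3*3209 = 9627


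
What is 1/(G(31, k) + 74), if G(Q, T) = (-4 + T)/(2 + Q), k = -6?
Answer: 33/2432 ≈ 0.013569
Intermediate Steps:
G(Q, T) = (-4 + T)/(2 + Q)
1/(G(31, k) + 74) = 1/((-4 - 6)/(2 + 31) + 74) = 1/(-10/33 + 74) = 1/(2432/33) = 33/2432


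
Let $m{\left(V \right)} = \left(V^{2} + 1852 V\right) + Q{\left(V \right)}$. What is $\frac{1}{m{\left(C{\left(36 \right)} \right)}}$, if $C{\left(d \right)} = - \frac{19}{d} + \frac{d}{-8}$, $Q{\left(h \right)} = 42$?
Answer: $- \frac{1296}{11980439} \approx -0.00010818$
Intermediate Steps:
$C{\left(d \right)} = - \frac{19}{d} - \frac{d}{8}$ ($C{\left(d \right)} = - \frac{19}{d} + d \left(- \frac{1}{8}\right) = - \frac{19}{d} - \frac{d}{8}$)
$m{\left(V \right)} = 42 + V^{2} + 1852 V$ ($m{\left(V \right)} = \left(V^{2} + 1852 V\right) + 42 = 42 + V^{2} + 1852 V$)
$\frac{1}{m{\left(C{\left(36 \right)} \right)}} = \frac{1}{42 + \left(- \frac{19}{36} - \frac{9}{2}\right)^{2} + 1852 \left(- \frac{19}{36} - \frac{9}{2}\right)} = \frac{1}{42 + \left(- \frac{181}{36}\right)^{2} + 1852 \left(- \frac{181}{36}\right)} = \frac{1}{42 + \frac{32761}{1296} - \frac{83803}{9}} = \frac{1}{- \frac{11980439}{1296}} = - \frac{1296}{11980439}$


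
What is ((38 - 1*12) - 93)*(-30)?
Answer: 2010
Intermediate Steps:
((38 - 1*12) - 93)*(-30) = ((38 - 12) - 93)*(-30) = (26 - 93)*(-30) = -67*(-30) = 2010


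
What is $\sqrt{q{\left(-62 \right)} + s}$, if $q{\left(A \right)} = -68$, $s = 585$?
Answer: $\sqrt{517} \approx 22.738$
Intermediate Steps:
$\sqrt{q{\left(-62 \right)} + s} = \sqrt{-68 + 585} = \sqrt{517}$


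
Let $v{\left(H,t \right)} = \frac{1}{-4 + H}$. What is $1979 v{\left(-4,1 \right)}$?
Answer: $- \frac{1979}{8} \approx -247.38$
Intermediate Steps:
$1979 v{\left(-4,1 \right)} = \frac{1979}{-4 - 4} = \frac{1979}{-8} = 1979 \left(- \frac{1}{8}\right) = - \frac{1979}{8}$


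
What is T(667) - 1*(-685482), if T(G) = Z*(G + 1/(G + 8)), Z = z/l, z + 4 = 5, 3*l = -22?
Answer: 1696342837/2475 ≈ 6.8539e+5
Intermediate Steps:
l = -22/3 (l = (1/3)*(-22) = -22/3 ≈ -7.3333)
z = 1 (z = -4 + 5 = 1)
Z = -3/22 (Z = 1/(-22/3) = 1*(-3/22) = -3/22 ≈ -0.13636)
T(G) = -3*G/22 - 3/(22*(8 + G)) (T(G) = -3*(G + 1/(G + 8))/22 = -3*(G + 1/(8 + G))/22 = -3*G/22 - 3/(22*(8 + G)))
T(667) - 1*(-685482) = 3*(-1 - 1*667**2 - 8*667)/(22*(8 + 667)) - 1*(-685482) = (3/22)*(-1 - 1*444889 - 5336)/675 + 685482 = (3/22)*(1/675)*(-1 - 444889 - 5336) + 685482 = (3/22)*(1/675)*(-450226) + 685482 = -225113/2475 + 685482 = 1696342837/2475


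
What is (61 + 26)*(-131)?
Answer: -11397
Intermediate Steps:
(61 + 26)*(-131) = 87*(-131) = -11397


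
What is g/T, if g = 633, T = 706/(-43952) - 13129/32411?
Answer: -450863198088/299963987 ≈ -1503.1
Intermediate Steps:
T = -299963987/712264136 (T = 706*(-1/43952) - 13129*1/32411 = -353/21976 - 13129/32411 = -299963987/712264136 ≈ -0.42114)
g/T = 633/(-299963987/712264136) = 633*(-712264136/299963987) = -450863198088/299963987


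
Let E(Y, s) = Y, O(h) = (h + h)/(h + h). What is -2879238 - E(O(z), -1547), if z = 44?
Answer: -2879239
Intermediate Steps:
O(h) = 1 (O(h) = (2*h)/((2*h)) = (2*h)*(1/(2*h)) = 1)
-2879238 - E(O(z), -1547) = -2879238 - 1*1 = -2879238 - 1 = -2879239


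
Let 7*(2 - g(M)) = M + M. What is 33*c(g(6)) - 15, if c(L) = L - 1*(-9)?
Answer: 2040/7 ≈ 291.43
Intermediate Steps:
g(M) = 2 - 2*M/7 (g(M) = 2 - (M + M)/7 = 2 - 2*M/7)
c(L) = 9 + L (c(L) = L + 9 = 9 + L)
33*c(g(6)) - 15 = 33*(9 + (2 - 2/7*6)) - 15 = 33*(9 + (2 - 12/7)) - 15 = 33*(9 + 2/7) - 15 = 33*(65/7) - 15 = 2145/7 - 15 = 2040/7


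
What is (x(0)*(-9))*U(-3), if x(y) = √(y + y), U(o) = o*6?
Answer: 0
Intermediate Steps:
U(o) = 6*o
x(y) = √2*√y (x(y) = √(2*y) = √2*√y)
(x(0)*(-9))*U(-3) = ((√2*√0)*(-9))*(6*(-3)) = ((√2*0)*(-9))*(-18) = (0*(-9))*(-18) = 0*(-18) = 0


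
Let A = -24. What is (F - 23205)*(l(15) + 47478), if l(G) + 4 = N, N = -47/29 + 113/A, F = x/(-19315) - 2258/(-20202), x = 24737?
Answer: -149578679953168913623/135790167240 ≈ -1.1015e+9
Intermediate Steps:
F = -228061802/195100815 (F = 24737/(-19315) - 2258/(-20202) = 24737*(-1/19315) - 2258*(-1/20202) = -24737/19315 + 1129/10101 = -228061802/195100815 ≈ -1.1689)
N = -4405/696 (N = -47/29 + 113/(-24) = -47*1/29 + 113*(-1/24) = -47/29 - 113/24 = -4405/696 ≈ -6.3290)
l(G) = -7189/696 (l(G) = -4 - 4405/696 = -7189/696)
(F - 23205)*(l(15) + 47478) = (-228061802/195100815 - 23205)*(-7189/696 + 47478) = -4527542473877/195100815*33037499/696 = -149578679953168913623/135790167240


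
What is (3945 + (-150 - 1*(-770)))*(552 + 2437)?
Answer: 13644785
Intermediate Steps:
(3945 + (-150 - 1*(-770)))*(552 + 2437) = (3945 + (-150 + 770))*2989 = (3945 + 620)*2989 = 4565*2989 = 13644785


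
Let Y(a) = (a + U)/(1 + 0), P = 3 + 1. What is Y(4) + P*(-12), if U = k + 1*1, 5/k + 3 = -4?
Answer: -306/7 ≈ -43.714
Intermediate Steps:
k = -5/7 (k = 5/(-3 - 4) = 5/(-7) = 5*(-1/7) = -5/7 ≈ -0.71429)
U = 2/7 (U = -5/7 + 1*1 = -5/7 + 1 = 2/7 ≈ 0.28571)
P = 4
Y(a) = 2/7 + a (Y(a) = (a + 2/7)/(1 + 0) = (2/7 + a)/1 = (2/7 + a)*1 = 2/7 + a)
Y(4) + P*(-12) = (2/7 + 4) + 4*(-12) = 30/7 - 48 = -306/7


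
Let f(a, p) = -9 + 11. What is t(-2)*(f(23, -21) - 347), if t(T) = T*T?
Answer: -1380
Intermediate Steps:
t(T) = T²
f(a, p) = 2
t(-2)*(f(23, -21) - 347) = (-2)²*(2 - 347) = 4*(-345) = -1380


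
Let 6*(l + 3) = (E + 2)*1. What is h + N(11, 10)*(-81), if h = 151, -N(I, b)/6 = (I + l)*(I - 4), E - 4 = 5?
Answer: 33604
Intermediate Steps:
E = 9 (E = 4 + 5 = 9)
l = -7/6 (l = -3 + ((9 + 2)*1)/6 = -3 + (11*1)/6 = -3 + (1/6)*11 = -3 + 11/6 = -7/6 ≈ -1.1667)
N(I, b) = -6*(-4 + I)*(-7/6 + I) (N(I, b) = -6*(I - 7/6)*(I - 4) = -6*(-7/6 + I)*(-4 + I) = -6*(-4 + I)*(-7/6 + I))
h + N(11, 10)*(-81) = 151 + (-28 - 6*11**2 + 31*11)*(-81) = 151 + (-28 - 6*121 + 341)*(-81) = 151 + (-28 - 726 + 341)*(-81) = 151 - 413*(-81) = 151 + 33453 = 33604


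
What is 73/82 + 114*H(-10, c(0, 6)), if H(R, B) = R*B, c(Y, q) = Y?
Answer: 73/82 ≈ 0.89024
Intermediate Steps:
H(R, B) = B*R
73/82 + 114*H(-10, c(0, 6)) = 73/82 + 114*(0*(-10)) = 73*(1/82) + 114*0 = 73/82 + 0 = 73/82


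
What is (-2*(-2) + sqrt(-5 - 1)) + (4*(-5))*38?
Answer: -756 + I*sqrt(6) ≈ -756.0 + 2.4495*I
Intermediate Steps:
(-2*(-2) + sqrt(-5 - 1)) + (4*(-5))*38 = (4 + sqrt(-6)) - 20*38 = (4 + I*sqrt(6)) - 760 = -756 + I*sqrt(6)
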